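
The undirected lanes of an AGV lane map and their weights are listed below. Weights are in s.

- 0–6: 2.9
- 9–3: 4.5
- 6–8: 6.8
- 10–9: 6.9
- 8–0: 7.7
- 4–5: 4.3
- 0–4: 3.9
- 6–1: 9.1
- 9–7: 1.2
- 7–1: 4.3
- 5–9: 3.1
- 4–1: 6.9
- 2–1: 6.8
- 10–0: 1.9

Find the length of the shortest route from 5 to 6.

Settle nodes by increasing distance from 5:
5: 0
9: 3.1  (via 5)
4: 4.3  (via 5)
7: 4.3  (via 9)
3: 7.6  (via 9)
0: 8.2  (via 4)
1: 8.6  (via 7)
10: 10  (via 9)
6: 11.1  (via 0)
Shortest route: 5 → 4 → 0 → 6 = 11.1 s.

11.1 s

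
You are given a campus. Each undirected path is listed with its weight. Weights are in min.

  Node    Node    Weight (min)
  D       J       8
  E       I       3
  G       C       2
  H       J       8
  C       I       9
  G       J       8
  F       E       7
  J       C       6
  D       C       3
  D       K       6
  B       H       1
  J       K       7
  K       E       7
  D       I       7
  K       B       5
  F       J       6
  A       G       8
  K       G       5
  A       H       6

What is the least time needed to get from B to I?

Compare a few routes:
B - K - G - C - D - I: 5+5+2+3+7 = 22
B - K - D - I: 5+6+7 = 18
B - K - G - C - I: 5+5+2+9 = 21
B - K - E - I: 5+7+3 = 15
Cheapest is B - K - E - I at 15 min.

15 min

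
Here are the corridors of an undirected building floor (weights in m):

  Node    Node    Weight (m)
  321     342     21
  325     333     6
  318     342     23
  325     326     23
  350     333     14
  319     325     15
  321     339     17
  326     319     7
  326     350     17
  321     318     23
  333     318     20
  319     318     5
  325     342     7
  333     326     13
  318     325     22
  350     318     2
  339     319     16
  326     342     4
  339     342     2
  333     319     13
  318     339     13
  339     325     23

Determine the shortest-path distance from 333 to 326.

13 m

Candidate routes:
333–325–319–326: 6+15+7 = 28
333–325–342–326: 6+7+4 = 17
333–319–326: 13+7 = 20
333–326: 13 = 13
The minimum is 13 m via 333–326.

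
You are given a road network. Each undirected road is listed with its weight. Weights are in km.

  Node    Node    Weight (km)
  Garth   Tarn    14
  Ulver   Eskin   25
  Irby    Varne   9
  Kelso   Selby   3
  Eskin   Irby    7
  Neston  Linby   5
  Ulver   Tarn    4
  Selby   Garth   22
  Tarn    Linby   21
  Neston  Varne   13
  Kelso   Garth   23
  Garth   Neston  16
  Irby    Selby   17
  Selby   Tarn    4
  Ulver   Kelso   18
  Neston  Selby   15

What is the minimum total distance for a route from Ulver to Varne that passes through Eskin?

41 km

Best Ulver to Eskin: Ulver–Eskin costing 25
Shortest Eskin→Varne: Eskin–Irby–Varne = 16
Total via Eskin: 25 + 16 = 41 km.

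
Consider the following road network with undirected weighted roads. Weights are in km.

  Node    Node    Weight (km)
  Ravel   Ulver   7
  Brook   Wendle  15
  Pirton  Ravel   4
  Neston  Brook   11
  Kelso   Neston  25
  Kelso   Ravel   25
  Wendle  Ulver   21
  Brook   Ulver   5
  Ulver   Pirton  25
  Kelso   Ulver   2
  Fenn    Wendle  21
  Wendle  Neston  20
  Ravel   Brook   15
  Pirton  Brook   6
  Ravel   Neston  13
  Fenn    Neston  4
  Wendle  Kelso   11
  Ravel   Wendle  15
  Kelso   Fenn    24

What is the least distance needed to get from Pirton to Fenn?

21 km

Settle nodes by increasing distance from Pirton:
Pirton: 0
Ravel: 4  (via Pirton)
Brook: 6  (via Pirton)
Ulver: 11  (via Ravel)
Kelso: 13  (via Ulver)
Neston: 17  (via Ravel)
Wendle: 19  (via Ravel)
Fenn: 21  (via Neston)
Shortest route: Pirton → Ravel → Neston → Fenn = 21 km.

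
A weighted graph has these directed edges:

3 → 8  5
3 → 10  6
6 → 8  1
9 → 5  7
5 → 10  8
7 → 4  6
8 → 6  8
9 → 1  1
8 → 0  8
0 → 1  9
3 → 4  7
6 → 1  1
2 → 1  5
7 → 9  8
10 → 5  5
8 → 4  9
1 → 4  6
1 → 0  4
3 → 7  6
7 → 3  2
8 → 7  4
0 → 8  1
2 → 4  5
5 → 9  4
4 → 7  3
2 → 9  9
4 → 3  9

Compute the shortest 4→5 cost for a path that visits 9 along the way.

18

Shortest 4→9: 4 → 7 → 9 = 11
Shortest 9→5: 9 → 5 = 7
Total via 9: 11 + 7 = 18.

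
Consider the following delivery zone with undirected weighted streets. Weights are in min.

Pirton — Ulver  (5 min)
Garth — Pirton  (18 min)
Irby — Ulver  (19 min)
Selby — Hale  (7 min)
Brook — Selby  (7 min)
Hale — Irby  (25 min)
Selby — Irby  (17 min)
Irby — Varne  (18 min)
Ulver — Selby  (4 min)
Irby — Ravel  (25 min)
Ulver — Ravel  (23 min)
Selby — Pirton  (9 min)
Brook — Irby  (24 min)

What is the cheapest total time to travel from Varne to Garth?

60 min

Settle nodes by increasing distance from Varne:
Varne: 0
Irby: 18  (via Varne)
Selby: 35  (via Irby)
Ulver: 37  (via Irby)
Hale: 42  (via Selby)
Brook: 42  (via Irby)
Pirton: 42  (via Ulver)
Ravel: 43  (via Irby)
Garth: 60  (via Pirton)
Shortest route: Varne–Irby–Ulver–Pirton–Garth = 60 min.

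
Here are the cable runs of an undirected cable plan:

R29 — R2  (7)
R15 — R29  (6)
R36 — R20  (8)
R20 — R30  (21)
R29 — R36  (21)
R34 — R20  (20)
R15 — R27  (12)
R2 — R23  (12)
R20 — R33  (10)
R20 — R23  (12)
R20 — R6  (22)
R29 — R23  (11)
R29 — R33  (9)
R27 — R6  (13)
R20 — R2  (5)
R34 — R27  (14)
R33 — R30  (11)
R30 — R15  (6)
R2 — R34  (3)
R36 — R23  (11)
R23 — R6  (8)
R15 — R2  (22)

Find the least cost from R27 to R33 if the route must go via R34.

Best R27 to R34: R27–R34 costing 14
Shortest R34→R33: R34–R2–R20–R33 = 18
Total via R34: 14 + 18 = 32.

32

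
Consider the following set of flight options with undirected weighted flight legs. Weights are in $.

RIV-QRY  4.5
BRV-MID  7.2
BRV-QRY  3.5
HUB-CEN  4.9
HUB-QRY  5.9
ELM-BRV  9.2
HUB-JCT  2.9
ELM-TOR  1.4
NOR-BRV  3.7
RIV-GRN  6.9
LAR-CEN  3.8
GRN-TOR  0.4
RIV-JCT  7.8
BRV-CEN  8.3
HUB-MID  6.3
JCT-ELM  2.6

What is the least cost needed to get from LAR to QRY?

$14.6

Running Dijkstra from LAR:
LAR: 0
CEN: 3.8  (via LAR)
HUB: 8.7  (via CEN)
JCT: 11.6  (via HUB)
BRV: 12.1  (via CEN)
ELM: 14.2  (via JCT)
QRY: 14.6  (via HUB)
Shortest route: LAR → CEN → HUB → QRY = $14.6.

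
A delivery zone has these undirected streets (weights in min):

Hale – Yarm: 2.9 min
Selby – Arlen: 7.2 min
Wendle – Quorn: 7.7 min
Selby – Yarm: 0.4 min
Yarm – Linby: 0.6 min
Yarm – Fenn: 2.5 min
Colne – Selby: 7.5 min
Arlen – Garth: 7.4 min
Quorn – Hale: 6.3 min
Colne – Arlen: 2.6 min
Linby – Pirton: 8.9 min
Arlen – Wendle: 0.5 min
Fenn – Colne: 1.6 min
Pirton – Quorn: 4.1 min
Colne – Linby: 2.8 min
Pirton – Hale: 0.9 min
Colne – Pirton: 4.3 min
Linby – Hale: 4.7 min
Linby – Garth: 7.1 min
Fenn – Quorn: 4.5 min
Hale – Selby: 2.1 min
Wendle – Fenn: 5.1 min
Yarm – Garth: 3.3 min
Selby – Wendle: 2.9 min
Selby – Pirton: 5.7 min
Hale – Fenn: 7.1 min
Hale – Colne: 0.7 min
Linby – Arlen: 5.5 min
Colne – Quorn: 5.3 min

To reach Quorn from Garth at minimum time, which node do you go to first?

Compare a few routes:
Garth - Yarm - Selby - Hale - Colne - Quorn: 3.3+0.4+2.1+0.7+5.3 = 11.8
Garth - Yarm - Selby - Hale - Pirton - Quorn: 3.3+0.4+2.1+0.9+4.1 = 10.8
Garth - Yarm - Hale - Pirton - Quorn: 3.3+2.9+0.9+4.1 = 11.2
Garth - Yarm - Fenn - Quorn: 3.3+2.5+4.5 = 10.3
Cheapest is Garth - Yarm - Fenn - Quorn at 10.3 min.
So from Garth the first move is to Yarm.

Yarm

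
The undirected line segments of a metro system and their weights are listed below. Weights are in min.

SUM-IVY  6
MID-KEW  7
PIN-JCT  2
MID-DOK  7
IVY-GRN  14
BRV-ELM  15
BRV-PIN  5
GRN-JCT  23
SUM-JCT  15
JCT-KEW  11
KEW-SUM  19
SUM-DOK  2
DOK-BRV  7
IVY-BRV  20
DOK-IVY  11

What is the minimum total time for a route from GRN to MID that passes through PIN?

44 min

Shortest GRN→PIN: GRN–JCT–PIN = 25
Best PIN to MID: PIN–BRV–DOK–MID costing 19
Total via PIN: 25 + 19 = 44 min.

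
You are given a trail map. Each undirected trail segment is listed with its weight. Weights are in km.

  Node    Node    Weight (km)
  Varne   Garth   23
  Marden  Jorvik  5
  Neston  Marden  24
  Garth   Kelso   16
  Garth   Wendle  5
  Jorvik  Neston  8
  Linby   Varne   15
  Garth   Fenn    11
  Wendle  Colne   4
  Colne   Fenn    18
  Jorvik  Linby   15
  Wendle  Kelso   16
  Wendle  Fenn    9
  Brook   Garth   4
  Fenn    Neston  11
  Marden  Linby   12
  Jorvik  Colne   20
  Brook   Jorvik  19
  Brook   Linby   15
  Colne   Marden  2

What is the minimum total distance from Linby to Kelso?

Settle nodes by increasing distance from Linby:
Linby: 0
Marden: 12  (via Linby)
Colne: 14  (via Marden)
Varne: 15  (via Linby)
Brook: 15  (via Linby)
Jorvik: 15  (via Linby)
Wendle: 18  (via Colne)
Garth: 19  (via Brook)
Neston: 23  (via Jorvik)
Fenn: 27  (via Wendle)
Kelso: 34  (via Wendle)
Shortest route: Linby → Marden → Colne → Wendle → Kelso = 34 km.

34 km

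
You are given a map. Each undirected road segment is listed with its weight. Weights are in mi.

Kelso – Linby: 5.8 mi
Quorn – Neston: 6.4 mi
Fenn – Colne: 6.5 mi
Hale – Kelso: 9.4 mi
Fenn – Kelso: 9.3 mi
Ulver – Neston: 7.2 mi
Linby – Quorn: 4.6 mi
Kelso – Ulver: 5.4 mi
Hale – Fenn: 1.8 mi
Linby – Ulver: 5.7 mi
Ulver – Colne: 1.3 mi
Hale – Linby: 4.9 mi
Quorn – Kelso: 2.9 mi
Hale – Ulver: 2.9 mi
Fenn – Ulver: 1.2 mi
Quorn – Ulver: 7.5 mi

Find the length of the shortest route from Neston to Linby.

Candidate routes:
Neston - Quorn - Linby: 6.4+4.6 = 11
Neston - Ulver - Linby: 7.2+5.7 = 12.9
Cheapest is Neston - Quorn - Linby at 11 mi.

11 mi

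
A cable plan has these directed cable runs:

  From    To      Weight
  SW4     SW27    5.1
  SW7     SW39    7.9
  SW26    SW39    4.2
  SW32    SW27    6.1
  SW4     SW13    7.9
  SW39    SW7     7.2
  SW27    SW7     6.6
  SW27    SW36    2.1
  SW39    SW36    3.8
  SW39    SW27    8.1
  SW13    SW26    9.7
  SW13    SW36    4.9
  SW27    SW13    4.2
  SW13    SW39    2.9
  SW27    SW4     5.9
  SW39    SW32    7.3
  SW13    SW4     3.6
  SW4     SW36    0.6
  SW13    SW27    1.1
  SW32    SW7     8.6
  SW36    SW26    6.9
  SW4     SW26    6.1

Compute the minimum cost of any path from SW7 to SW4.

21.9

Running Dijkstra from SW7:
SW7: 0
SW39: 7.9  (via SW7)
SW36: 11.7  (via SW39)
SW32: 15.2  (via SW39)
SW27: 16  (via SW39)
SW26: 18.6  (via SW36)
SW13: 20.2  (via SW27)
SW4: 21.9  (via SW27)
Shortest route: SW7–SW39–SW27–SW4 = 21.9.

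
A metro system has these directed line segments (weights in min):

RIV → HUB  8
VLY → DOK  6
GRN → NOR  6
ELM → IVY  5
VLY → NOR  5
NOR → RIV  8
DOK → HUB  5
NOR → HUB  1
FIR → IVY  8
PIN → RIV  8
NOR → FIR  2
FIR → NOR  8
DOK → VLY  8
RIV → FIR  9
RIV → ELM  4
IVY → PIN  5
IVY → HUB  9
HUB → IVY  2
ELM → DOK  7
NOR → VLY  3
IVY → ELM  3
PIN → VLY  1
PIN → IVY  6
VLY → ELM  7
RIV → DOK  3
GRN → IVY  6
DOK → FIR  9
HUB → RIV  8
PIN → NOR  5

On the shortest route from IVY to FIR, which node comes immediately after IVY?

PIN

Candidate routes:
IVY–PIN–VLY–NOR–FIR: 5+1+5+2 = 13
IVY–ELM–DOK–FIR: 3+7+9 = 19
IVY–PIN–NOR–FIR: 5+5+2 = 12
The minimum is 12 min via IVY–PIN–NOR–FIR.
So from IVY the first move is to PIN.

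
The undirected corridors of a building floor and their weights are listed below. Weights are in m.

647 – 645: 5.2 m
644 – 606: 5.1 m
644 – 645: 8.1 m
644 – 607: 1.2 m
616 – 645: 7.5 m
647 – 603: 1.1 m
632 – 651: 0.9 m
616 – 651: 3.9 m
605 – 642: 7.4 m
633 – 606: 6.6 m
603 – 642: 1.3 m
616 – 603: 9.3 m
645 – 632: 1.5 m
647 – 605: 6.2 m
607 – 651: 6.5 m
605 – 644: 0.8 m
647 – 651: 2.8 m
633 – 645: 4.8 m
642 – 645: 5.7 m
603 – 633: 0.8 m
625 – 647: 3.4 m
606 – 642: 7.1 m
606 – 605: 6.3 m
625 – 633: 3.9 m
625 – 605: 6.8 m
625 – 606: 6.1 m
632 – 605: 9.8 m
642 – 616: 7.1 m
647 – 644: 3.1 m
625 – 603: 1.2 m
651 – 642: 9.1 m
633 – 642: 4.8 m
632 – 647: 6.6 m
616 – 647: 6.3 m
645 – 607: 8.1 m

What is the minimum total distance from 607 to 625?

6.6 m

Compare a few routes:
607 → 644 → 647 → 603 → 625: 1.2+3.1+1.1+1.2 = 6.6
607 → 644 → 647 → 625: 1.2+3.1+3.4 = 7.7
607 → 644 → 647 → 603 → 633 → 625: 1.2+3.1+1.1+0.8+3.9 = 10.1
607 → 644 → 605 → 625: 1.2+0.8+6.8 = 8.8
Cheapest is 607 → 644 → 647 → 603 → 625 at 6.6 m.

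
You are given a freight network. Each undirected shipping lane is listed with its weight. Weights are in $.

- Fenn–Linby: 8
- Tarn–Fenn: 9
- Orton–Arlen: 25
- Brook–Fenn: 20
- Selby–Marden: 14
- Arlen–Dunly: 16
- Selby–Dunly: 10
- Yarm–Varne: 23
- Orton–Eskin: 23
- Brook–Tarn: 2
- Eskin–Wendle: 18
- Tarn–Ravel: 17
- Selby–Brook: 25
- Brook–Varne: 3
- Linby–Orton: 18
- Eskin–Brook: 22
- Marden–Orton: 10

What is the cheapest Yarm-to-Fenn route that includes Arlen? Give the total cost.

Best Yarm to Arlen: Yarm → Varne → Brook → Selby → Dunly → Arlen costing 77
Best Arlen to Fenn: Arlen → Orton → Linby → Fenn costing 51
Total via Arlen: 77 + 51 = $128.

$128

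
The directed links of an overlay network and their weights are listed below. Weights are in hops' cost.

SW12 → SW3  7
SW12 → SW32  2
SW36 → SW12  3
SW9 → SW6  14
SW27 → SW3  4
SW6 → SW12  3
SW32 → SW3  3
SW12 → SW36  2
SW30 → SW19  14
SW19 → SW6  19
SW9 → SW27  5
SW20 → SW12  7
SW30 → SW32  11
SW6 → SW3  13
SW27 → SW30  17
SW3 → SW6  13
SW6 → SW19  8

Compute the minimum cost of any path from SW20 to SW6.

25 hops' cost

Shortest distances from SW20:
SW20: 0
SW12: 7  (via SW20)
SW32: 9  (via SW12)
SW36: 9  (via SW12)
SW3: 12  (via SW32)
SW6: 25  (via SW3)
Shortest route: SW20 → SW12 → SW32 → SW3 → SW6 = 25 hops' cost.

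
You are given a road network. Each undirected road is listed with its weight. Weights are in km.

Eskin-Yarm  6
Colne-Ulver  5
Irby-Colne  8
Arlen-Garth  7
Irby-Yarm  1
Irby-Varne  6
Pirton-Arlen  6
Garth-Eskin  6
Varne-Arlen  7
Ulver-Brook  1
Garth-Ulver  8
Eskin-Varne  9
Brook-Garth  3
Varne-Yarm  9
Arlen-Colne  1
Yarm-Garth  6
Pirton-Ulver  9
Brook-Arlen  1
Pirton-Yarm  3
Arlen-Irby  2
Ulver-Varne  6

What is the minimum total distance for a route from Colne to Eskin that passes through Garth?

Shortest Colne→Garth: Colne → Arlen → Brook → Garth = 5
Shortest Garth→Eskin: Garth → Eskin = 6
Total via Garth: 5 + 6 = 11 km.

11 km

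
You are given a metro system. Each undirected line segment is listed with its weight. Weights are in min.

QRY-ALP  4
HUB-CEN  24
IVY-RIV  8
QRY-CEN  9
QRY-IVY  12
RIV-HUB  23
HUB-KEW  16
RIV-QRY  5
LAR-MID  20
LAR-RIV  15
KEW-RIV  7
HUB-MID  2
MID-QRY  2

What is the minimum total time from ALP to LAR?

Candidate routes:
ALP → QRY → RIV → LAR: 4+5+15 = 24
ALP → QRY → MID → HUB → RIV → LAR: 4+2+2+23+15 = 46
ALP → QRY → MID → LAR: 4+2+20 = 26
ALP → QRY → IVY → RIV → LAR: 4+12+8+15 = 39
Cheapest is ALP → QRY → RIV → LAR at 24 min.

24 min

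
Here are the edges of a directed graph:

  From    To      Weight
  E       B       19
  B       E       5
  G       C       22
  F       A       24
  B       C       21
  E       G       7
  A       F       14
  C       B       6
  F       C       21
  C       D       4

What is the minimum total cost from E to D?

33

Compare a few routes:
E → B → C → D: 19+21+4 = 44
E → G → C → D: 7+22+4 = 33
The minimum is 33 via E → G → C → D.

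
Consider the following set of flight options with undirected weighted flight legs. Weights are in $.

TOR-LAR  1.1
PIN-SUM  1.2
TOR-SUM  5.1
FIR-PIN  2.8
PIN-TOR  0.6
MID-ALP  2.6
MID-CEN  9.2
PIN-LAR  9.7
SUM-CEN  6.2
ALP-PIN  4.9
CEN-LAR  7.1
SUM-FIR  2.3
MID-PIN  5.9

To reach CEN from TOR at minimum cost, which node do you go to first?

Compare a few routes:
TOR–PIN–SUM–CEN: 0.6+1.2+6.2 = 8
TOR–LAR–CEN: 1.1+7.1 = 8.2
The minimum is $8 via TOR–PIN–SUM–CEN.
So from TOR the first move is to PIN.

PIN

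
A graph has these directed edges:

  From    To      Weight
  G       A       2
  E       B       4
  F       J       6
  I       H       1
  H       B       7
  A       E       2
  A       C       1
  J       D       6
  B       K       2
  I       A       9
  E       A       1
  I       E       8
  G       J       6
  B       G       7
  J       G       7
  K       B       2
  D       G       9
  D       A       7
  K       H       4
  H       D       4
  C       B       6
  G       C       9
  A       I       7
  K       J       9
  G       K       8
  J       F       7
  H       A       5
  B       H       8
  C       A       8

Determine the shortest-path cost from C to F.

Settle nodes by increasing distance from C:
C: 0
B: 6  (via C)
A: 8  (via C)
K: 8  (via B)
E: 10  (via A)
H: 12  (via K)
G: 13  (via B)
I: 15  (via A)
D: 16  (via H)
J: 17  (via K)
F: 24  (via J)
Shortest route: C → B → K → J → F = 24.

24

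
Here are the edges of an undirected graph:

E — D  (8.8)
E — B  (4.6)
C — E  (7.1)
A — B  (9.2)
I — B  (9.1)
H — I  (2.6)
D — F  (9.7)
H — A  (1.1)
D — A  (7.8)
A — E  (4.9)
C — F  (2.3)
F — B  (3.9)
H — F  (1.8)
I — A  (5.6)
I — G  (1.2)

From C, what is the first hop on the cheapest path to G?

F

Enumerating some paths:
C → F → H → I → G: 2.3+1.8+2.6+1.2 = 7.9
C → F → H → A → I → G: 2.3+1.8+1.1+5.6+1.2 = 12
The minimum is 7.9 via C → F → H → I → G.
So from C the first move is to F.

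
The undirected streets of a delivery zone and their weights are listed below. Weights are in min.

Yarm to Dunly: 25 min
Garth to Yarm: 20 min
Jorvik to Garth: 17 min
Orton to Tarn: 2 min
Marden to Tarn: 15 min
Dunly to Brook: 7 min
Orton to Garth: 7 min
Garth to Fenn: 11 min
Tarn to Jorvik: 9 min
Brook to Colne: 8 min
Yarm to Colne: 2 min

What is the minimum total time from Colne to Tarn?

Running Dijkstra from Colne:
Colne: 0
Yarm: 2  (via Colne)
Brook: 8  (via Colne)
Dunly: 15  (via Brook)
Garth: 22  (via Yarm)
Orton: 29  (via Garth)
Tarn: 31  (via Orton)
Shortest route: Colne–Yarm–Garth–Orton–Tarn = 31 min.

31 min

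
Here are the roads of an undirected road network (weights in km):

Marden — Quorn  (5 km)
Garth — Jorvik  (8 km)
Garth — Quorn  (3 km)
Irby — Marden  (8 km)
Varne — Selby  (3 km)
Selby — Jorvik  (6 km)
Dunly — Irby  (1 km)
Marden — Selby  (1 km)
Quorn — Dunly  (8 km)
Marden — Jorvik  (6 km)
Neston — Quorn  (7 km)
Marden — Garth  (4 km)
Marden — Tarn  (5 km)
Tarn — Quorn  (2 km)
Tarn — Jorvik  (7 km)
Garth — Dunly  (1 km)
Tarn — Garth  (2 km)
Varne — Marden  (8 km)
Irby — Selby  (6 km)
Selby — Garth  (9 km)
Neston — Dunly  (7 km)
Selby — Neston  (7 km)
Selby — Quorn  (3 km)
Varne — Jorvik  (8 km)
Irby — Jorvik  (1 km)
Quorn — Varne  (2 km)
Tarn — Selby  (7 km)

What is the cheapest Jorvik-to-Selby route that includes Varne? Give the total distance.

Best Jorvik to Varne: Jorvik–Varne costing 8
Shortest Varne→Selby: Varne–Selby = 3
Total via Varne: 8 + 3 = 11 km.

11 km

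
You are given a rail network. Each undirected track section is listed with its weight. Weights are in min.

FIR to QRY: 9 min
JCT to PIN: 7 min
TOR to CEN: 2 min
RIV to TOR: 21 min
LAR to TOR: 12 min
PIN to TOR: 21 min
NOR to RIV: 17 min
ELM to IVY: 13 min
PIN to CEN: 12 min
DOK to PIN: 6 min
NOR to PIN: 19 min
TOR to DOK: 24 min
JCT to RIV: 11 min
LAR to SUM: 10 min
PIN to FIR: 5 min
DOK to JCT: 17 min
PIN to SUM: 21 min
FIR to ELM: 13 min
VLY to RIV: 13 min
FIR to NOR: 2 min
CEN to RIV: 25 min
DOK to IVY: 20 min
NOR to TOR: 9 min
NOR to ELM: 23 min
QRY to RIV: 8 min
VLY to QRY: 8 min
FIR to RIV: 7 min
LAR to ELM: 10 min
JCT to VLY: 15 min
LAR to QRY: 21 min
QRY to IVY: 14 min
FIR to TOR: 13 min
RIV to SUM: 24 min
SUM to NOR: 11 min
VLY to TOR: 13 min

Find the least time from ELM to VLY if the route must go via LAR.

35 min

Best ELM to LAR: ELM → LAR costing 10
Shortest LAR→VLY: LAR → TOR → VLY = 25
Total via LAR: 10 + 25 = 35 min.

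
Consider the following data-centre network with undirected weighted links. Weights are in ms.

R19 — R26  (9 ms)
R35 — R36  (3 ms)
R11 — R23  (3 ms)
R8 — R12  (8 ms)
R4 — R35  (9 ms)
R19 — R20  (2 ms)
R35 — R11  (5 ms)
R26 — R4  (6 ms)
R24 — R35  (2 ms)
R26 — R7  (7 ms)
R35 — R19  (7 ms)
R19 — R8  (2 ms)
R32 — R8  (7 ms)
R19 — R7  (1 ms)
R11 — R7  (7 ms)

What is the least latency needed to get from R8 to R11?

Settle nodes by increasing distance from R8:
R8: 0
R19: 2  (via R8)
R7: 3  (via R19)
R20: 4  (via R19)
R32: 7  (via R8)
R12: 8  (via R8)
R35: 9  (via R19)
R11: 10  (via R7)
Shortest route: R8 → R19 → R7 → R11 = 10 ms.

10 ms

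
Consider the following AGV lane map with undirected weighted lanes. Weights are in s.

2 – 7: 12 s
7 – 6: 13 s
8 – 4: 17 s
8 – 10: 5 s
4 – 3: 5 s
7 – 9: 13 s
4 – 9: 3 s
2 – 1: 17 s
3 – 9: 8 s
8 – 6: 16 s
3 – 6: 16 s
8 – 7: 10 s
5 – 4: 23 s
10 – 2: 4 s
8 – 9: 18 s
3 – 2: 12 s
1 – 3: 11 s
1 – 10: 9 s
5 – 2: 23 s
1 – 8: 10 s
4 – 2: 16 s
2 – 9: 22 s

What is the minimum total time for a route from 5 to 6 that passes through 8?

48 s

Shortest 5→8: 5 → 2 → 10 → 8 = 32
Shortest 8→6: 8 → 6 = 16
Total via 8: 32 + 16 = 48 s.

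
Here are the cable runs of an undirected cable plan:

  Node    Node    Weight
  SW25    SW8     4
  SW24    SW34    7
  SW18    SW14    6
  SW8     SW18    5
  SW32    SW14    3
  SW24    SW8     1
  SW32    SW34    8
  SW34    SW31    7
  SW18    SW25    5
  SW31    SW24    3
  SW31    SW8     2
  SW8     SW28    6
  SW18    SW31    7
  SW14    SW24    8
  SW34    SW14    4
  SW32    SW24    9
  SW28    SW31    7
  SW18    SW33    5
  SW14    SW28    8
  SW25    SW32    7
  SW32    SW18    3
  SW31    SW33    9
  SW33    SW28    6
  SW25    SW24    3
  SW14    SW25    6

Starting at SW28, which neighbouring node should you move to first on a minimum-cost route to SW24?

Compare a few routes:
SW28–SW8–SW24: 6+1 = 7
SW28–SW31–SW24: 7+3 = 10
SW28–SW8–SW31–SW24: 6+2+3 = 11
SW28–SW31–SW8–SW24: 7+2+1 = 10
The minimum is 7 via SW28–SW8–SW24.
So from SW28 the first move is to SW8.

SW8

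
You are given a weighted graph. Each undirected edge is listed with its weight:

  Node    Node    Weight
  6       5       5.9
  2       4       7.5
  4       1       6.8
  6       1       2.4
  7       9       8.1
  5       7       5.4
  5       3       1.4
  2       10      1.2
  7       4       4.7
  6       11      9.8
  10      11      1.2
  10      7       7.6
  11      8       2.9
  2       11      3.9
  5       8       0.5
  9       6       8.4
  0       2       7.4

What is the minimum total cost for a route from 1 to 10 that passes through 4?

15.5

Best 1 to 4: 1–4 costing 6.8
Shortest 4→10: 4–2–10 = 8.7
Total via 4: 6.8 + 8.7 = 15.5.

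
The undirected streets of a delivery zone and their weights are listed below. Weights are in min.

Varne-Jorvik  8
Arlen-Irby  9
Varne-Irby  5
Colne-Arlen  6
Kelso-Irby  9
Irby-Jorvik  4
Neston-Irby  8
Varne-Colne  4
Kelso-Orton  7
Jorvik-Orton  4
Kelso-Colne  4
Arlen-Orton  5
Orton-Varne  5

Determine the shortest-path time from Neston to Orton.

16 min

Candidate routes:
Neston–Irby–Varne–Orton: 8+5+5 = 18
Neston–Irby–Jorvik–Orton: 8+4+4 = 16
Neston–Irby–Kelso–Orton: 8+9+7 = 24
Neston–Irby–Arlen–Orton: 8+9+5 = 22
The minimum is 16 min via Neston–Irby–Jorvik–Orton.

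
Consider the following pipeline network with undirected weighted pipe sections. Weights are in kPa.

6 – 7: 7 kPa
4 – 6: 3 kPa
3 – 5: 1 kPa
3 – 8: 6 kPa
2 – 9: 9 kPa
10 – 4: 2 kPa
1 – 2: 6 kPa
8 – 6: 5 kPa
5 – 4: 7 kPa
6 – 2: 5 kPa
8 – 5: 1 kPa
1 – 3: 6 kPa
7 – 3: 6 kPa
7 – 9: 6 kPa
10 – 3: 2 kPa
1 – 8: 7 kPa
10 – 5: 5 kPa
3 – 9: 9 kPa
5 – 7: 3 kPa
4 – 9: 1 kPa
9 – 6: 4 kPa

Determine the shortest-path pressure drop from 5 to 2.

Enumerating some paths:
5 → 3 → 1 → 2: 1+6+6 = 13
5 → 3 → 10 → 4 → 6 → 2: 1+2+2+3+5 = 13
5 → 8 → 6 → 2: 1+5+5 = 11
5 → 8 → 1 → 2: 1+7+6 = 14
The minimum is 11 kPa via 5 → 8 → 6 → 2.

11 kPa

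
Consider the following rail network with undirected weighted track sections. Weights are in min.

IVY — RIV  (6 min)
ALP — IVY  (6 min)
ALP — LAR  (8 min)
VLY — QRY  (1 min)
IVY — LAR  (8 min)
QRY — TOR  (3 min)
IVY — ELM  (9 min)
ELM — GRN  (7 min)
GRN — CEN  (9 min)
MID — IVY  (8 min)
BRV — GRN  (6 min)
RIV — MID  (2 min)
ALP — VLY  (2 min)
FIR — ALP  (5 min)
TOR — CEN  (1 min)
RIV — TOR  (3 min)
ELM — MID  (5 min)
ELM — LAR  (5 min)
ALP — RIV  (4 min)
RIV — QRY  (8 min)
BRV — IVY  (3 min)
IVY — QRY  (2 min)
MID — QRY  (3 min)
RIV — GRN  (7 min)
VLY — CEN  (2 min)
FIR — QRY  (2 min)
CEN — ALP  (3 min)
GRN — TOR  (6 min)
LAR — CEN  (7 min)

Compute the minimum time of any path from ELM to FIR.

Running Dijkstra from ELM:
ELM: 0
MID: 5  (via ELM)
LAR: 5  (via ELM)
RIV: 7  (via MID)
GRN: 7  (via ELM)
QRY: 8  (via MID)
VLY: 9  (via QRY)
IVY: 9  (via ELM)
TOR: 10  (via RIV)
FIR: 10  (via QRY)
Shortest route: ELM → MID → QRY → FIR = 10 min.

10 min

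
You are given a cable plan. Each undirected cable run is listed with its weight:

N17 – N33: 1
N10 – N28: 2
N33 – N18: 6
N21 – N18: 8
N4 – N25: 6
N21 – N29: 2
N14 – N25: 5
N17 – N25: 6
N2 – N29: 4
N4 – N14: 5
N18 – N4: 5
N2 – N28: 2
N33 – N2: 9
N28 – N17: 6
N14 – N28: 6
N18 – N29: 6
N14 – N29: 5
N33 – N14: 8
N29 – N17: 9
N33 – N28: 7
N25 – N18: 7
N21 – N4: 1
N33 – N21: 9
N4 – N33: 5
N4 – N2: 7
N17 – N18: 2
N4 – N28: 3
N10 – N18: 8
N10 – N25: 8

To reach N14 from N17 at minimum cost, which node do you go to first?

N33

Candidate routes:
N17–N25–N14: 6+5 = 11
N17–N33–N14: 1+8 = 9
N17–N33–N4–N14: 1+5+5 = 11
N17–N28–N14: 6+6 = 12
Cheapest is N17–N33–N14 at 9.
So from N17 the first move is to N33.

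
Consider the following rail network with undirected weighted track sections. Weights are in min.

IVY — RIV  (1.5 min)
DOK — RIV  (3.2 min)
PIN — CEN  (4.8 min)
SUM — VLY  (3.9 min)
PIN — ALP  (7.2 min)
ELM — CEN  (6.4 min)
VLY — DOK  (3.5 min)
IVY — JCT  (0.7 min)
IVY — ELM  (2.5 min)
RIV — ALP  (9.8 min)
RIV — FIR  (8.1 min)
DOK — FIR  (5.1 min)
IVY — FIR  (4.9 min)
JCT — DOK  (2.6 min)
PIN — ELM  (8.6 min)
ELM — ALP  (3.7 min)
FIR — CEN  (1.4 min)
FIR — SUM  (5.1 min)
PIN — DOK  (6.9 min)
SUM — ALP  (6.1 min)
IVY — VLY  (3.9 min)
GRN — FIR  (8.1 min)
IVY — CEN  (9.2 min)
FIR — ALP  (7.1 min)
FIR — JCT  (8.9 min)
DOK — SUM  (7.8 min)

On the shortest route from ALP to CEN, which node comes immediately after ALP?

FIR

Candidate routes:
ALP - ELM - CEN: 3.7+6.4 = 10.1
ALP - FIR - CEN: 7.1+1.4 = 8.5
Cheapest is ALP - FIR - CEN at 8.5 min.
So from ALP the first move is to FIR.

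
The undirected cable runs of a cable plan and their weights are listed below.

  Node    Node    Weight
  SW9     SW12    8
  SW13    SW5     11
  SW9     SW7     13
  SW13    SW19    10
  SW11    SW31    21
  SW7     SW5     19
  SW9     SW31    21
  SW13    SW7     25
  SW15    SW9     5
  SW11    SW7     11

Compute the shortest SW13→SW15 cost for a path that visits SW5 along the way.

Shortest SW13→SW5: SW13–SW5 = 11
Shortest SW5→SW15: SW5–SW7–SW9–SW15 = 37
Total via SW5: 11 + 37 = 48.

48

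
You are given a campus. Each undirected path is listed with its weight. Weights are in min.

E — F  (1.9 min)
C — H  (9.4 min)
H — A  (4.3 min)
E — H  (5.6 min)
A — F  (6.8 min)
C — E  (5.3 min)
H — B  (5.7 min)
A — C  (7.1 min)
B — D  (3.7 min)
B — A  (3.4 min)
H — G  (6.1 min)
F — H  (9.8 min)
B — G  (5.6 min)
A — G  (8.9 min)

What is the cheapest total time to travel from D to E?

Compare a few routes:
D - B - A - H - E: 3.7+3.4+4.3+5.6 = 17
D - B - H - E: 3.7+5.7+5.6 = 15
D - B - A - F - E: 3.7+3.4+6.8+1.9 = 15.8
The minimum is 15 min via D - B - H - E.

15 min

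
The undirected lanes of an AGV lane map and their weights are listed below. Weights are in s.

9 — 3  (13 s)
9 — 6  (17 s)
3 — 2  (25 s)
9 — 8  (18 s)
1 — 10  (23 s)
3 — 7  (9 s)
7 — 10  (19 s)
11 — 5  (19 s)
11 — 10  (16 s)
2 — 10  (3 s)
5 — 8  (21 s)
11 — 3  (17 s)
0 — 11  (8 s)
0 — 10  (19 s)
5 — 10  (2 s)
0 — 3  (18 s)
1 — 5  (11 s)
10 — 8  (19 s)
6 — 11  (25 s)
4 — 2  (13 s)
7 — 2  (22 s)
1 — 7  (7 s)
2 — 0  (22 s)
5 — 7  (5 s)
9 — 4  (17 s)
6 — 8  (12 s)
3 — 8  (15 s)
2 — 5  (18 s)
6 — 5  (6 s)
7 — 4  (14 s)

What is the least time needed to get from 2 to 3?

Running Dijkstra from 2:
2: 0
10: 3  (via 2)
5: 5  (via 10)
7: 10  (via 5)
6: 11  (via 5)
4: 13  (via 2)
1: 16  (via 5)
3: 19  (via 7)
Shortest route: 2–10–5–7–3 = 19 s.

19 s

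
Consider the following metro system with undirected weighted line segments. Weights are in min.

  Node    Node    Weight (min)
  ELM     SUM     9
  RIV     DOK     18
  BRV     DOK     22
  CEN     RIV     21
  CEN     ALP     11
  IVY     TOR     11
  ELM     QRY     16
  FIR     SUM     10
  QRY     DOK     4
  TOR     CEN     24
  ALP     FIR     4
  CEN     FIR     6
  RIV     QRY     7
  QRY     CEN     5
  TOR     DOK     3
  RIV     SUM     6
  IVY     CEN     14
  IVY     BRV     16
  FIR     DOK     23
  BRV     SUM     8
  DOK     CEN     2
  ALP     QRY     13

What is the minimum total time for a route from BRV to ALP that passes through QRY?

34 min

Shortest BRV→QRY: BRV–SUM–RIV–QRY = 21
Shortest QRY→ALP: QRY–ALP = 13
Total via QRY: 21 + 13 = 34 min.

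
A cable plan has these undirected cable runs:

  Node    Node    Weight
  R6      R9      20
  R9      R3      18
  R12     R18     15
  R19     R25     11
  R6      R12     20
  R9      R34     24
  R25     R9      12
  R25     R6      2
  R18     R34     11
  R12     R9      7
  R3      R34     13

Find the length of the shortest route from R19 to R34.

47

Compare a few routes:
R19 - R25 - R9 - R3 - R34: 11+12+18+13 = 54
R19 - R25 - R9 - R34: 11+12+24 = 47
The minimum is 47 via R19 - R25 - R9 - R34.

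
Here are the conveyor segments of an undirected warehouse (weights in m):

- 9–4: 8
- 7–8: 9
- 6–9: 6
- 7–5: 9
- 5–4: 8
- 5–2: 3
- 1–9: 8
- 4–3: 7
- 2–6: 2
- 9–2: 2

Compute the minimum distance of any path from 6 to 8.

23 m

Settle nodes by increasing distance from 6:
6: 0
2: 2  (via 6)
9: 4  (via 2)
5: 5  (via 2)
1: 12  (via 9)
4: 12  (via 9)
7: 14  (via 5)
3: 19  (via 4)
8: 23  (via 7)
Shortest route: 6 → 2 → 5 → 7 → 8 = 23 m.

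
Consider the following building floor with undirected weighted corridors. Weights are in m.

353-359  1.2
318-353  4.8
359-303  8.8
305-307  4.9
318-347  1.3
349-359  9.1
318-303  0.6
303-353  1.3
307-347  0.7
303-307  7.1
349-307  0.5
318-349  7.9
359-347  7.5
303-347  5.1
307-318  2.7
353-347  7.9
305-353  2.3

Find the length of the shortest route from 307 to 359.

Settle nodes by increasing distance from 307:
307: 0
349: 0.5  (via 307)
347: 0.7  (via 307)
318: 2  (via 347)
303: 2.6  (via 318)
353: 3.9  (via 303)
305: 4.9  (via 307)
359: 5.1  (via 353)
Shortest route: 307 → 347 → 318 → 303 → 353 → 359 = 5.1 m.

5.1 m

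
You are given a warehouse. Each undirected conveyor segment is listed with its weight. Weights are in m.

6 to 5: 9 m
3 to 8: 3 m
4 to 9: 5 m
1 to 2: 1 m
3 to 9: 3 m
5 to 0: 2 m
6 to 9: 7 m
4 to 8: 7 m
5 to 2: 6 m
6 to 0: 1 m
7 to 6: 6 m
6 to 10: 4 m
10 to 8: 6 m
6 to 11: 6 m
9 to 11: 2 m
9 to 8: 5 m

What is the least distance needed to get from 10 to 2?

Settle nodes by increasing distance from 10:
10: 0
6: 4  (via 10)
0: 5  (via 6)
8: 6  (via 10)
5: 7  (via 0)
3: 9  (via 8)
7: 10  (via 6)
11: 10  (via 6)
9: 11  (via 6)
2: 13  (via 5)
Shortest route: 10 → 6 → 0 → 5 → 2 = 13 m.

13 m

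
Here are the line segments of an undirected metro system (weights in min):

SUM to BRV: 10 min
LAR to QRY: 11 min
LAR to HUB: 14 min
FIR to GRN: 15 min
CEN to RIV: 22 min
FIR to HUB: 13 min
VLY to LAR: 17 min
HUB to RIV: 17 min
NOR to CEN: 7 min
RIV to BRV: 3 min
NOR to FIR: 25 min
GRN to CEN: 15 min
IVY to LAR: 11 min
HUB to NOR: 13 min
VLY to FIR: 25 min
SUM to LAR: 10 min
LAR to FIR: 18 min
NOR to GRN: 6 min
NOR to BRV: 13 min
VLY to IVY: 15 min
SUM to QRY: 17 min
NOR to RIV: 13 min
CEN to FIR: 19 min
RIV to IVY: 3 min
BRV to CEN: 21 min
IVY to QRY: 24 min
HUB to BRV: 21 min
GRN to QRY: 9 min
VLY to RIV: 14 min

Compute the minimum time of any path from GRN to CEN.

Compare a few routes:
GRN → NOR → CEN: 6+7 = 13
GRN → CEN: 15 = 15
Cheapest is GRN → NOR → CEN at 13 min.

13 min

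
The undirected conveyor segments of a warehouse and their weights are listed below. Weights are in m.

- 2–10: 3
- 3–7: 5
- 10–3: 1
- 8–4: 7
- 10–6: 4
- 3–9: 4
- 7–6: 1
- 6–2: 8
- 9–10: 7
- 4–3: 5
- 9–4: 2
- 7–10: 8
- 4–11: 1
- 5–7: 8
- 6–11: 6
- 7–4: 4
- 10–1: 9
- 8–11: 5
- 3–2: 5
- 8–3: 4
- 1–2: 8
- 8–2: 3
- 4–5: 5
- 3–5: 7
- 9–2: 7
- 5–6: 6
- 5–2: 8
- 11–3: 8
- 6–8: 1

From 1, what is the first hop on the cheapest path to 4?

Candidate routes:
1 → 10 → 3 → 4: 9+1+5 = 15
1 → 10 → 3 → 9 → 4: 9+1+4+2 = 16
1 → 2 → 10 → 3 → 4: 8+3+1+5 = 17
The minimum is 15 m via 1 → 10 → 3 → 4.
So from 1 the first move is to 10.

10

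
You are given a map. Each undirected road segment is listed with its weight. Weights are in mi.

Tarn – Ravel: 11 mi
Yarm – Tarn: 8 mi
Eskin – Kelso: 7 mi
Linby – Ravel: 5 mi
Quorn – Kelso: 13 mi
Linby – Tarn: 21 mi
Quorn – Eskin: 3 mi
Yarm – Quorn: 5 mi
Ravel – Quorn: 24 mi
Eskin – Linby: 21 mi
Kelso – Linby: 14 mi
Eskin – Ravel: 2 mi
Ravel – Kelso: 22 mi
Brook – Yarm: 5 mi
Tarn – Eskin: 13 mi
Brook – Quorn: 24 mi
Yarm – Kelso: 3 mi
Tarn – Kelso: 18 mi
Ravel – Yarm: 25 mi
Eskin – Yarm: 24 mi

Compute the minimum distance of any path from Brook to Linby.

Candidate routes:
Brook → Yarm → Quorn → Eskin → Ravel → Linby: 5+5+3+2+5 = 20
Brook → Yarm → Kelso → Eskin → Ravel → Linby: 5+3+7+2+5 = 22
Cheapest is Brook → Yarm → Quorn → Eskin → Ravel → Linby at 20 mi.

20 mi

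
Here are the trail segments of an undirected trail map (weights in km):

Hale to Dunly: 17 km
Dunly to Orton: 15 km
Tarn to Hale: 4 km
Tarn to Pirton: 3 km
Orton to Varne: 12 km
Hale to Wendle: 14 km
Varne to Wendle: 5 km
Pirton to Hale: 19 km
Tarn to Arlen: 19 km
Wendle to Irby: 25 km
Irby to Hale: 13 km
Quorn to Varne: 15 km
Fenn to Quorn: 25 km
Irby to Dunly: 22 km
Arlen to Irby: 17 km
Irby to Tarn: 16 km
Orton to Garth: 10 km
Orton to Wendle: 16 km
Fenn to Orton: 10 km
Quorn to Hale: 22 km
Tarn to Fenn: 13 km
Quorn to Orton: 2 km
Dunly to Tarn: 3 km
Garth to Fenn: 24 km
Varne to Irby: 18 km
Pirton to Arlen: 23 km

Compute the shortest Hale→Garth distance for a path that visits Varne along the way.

41 km

Shortest Hale→Varne: Hale–Wendle–Varne = 19
Shortest Varne→Garth: Varne–Orton–Garth = 22
Total via Varne: 19 + 22 = 41 km.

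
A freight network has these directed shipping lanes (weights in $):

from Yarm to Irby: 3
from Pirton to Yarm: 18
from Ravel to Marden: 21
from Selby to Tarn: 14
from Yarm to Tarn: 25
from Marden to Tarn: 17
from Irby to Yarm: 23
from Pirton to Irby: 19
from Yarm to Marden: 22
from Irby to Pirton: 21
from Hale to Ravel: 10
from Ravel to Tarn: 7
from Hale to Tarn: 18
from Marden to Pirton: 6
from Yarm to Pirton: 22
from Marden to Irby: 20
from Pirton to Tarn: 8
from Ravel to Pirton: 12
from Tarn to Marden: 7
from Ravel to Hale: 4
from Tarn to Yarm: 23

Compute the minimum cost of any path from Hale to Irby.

Settle nodes by increasing distance from Hale:
Hale: 0
Ravel: 10  (via Hale)
Tarn: 17  (via Ravel)
Pirton: 22  (via Ravel)
Marden: 24  (via Tarn)
Yarm: 40  (via Tarn)
Irby: 41  (via Pirton)
Shortest route: Hale → Ravel → Pirton → Irby = $41.

$41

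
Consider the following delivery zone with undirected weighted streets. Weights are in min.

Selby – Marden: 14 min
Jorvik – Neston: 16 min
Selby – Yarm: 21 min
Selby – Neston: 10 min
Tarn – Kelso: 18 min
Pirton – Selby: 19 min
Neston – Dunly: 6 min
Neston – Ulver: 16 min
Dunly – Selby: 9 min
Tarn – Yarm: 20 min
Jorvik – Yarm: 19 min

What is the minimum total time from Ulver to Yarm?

Settle nodes by increasing distance from Ulver:
Ulver: 0
Neston: 16  (via Ulver)
Dunly: 22  (via Neston)
Selby: 26  (via Neston)
Jorvik: 32  (via Neston)
Marden: 40  (via Selby)
Pirton: 45  (via Selby)
Yarm: 47  (via Selby)
Shortest route: Ulver–Neston–Selby–Yarm = 47 min.

47 min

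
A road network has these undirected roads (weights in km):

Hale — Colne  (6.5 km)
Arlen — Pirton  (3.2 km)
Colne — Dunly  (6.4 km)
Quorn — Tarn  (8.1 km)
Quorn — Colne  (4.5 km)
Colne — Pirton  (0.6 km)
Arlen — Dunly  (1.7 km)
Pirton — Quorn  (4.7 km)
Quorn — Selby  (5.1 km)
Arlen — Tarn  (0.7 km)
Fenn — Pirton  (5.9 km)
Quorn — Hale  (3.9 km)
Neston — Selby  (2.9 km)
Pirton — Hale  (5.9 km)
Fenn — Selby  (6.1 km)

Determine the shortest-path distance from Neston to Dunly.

17.6 km

Settle nodes by increasing distance from Neston:
Neston: 0
Selby: 2.9  (via Neston)
Quorn: 8  (via Selby)
Fenn: 9  (via Selby)
Hale: 11.9  (via Quorn)
Colne: 12.5  (via Quorn)
Pirton: 12.7  (via Quorn)
Arlen: 15.9  (via Pirton)
Tarn: 16.1  (via Quorn)
Dunly: 17.6  (via Arlen)
Shortest route: Neston → Selby → Quorn → Pirton → Arlen → Dunly = 17.6 km.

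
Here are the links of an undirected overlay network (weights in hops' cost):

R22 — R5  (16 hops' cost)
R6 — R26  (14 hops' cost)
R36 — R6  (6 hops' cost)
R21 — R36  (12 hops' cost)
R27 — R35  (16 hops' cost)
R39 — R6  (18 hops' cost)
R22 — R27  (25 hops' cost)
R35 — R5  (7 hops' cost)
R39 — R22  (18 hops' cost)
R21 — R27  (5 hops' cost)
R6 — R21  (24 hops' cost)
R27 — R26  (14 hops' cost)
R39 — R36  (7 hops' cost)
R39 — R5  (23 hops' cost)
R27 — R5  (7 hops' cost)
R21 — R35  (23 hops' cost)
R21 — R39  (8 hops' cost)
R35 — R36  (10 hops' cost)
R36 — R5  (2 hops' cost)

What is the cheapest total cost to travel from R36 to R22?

Settle nodes by increasing distance from R36:
R36: 0
R5: 2  (via R36)
R6: 6  (via R36)
R39: 7  (via R36)
R27: 9  (via R5)
R35: 9  (via R5)
R21: 12  (via R36)
R22: 18  (via R5)
Shortest route: R36 → R5 → R22 = 18 hops' cost.

18 hops' cost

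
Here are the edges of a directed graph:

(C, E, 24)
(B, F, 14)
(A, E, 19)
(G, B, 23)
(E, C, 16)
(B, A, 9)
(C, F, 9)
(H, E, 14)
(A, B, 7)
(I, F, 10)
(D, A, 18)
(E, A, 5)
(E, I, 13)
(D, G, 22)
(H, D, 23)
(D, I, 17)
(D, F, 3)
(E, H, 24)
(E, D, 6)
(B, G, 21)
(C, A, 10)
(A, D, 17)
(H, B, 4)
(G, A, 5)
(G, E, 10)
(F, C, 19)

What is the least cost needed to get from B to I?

Settle nodes by increasing distance from B:
B: 0
A: 9  (via B)
F: 14  (via B)
G: 21  (via B)
D: 26  (via A)
E: 28  (via A)
C: 33  (via F)
I: 41  (via E)
Shortest route: B–A–E–I = 41.

41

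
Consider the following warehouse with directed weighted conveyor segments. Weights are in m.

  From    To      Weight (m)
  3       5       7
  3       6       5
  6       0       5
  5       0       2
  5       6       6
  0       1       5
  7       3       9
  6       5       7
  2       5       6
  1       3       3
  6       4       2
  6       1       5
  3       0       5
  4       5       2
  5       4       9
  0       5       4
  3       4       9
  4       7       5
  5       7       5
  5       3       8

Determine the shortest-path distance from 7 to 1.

Enumerating some paths:
7 → 3 → 0 → 1: 9+5+5 = 19
7 → 3 → 5 → 0 → 1: 9+7+2+5 = 23
Cheapest is 7 → 3 → 0 → 1 at 19 m.

19 m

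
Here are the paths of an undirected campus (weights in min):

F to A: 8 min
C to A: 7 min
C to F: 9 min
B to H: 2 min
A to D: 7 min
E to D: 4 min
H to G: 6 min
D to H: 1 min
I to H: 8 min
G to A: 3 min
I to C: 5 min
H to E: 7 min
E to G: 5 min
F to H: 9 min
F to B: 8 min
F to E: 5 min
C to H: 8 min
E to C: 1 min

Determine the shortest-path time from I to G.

11 min

Enumerating some paths:
I–H–G: 8+6 = 14
I–C–E–G: 5+1+5 = 11
The minimum is 11 min via I–C–E–G.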